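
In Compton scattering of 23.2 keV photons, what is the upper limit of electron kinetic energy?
1.9313 keV

Maximum energy transfer occurs at θ = 180° (backscattering).

Initial photon: E₀ = 23.2 keV → λ₀ = 53.4415 pm

Maximum Compton shift (at 180°):
Δλ_max = 2λ_C = 2 × 2.4263 = 4.8526 pm

Final wavelength:
λ' = 53.4415 + 4.8526 = 58.2941 pm

Minimum photon energy (maximum energy to electron):
E'_min = hc/λ' = 21.2687 keV

Maximum electron kinetic energy:
K_max = E₀ - E'_min = 23.2000 - 21.2687 = 1.9313 keV

(Intermediate values are shown rounded; full precision is carried through to the final answer.)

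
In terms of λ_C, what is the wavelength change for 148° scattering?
1.8480 λ_C

The Compton shift formula is:
Δλ = λ_C(1 - cos θ)

Dividing both sides by λ_C:
Δλ/λ_C = 1 - cos θ

For θ = 148°:
Δλ/λ_C = 1 - cos(148°)
Δλ/λ_C = 1 - -0.8480
Δλ/λ_C = 1.8480

This means the shift is 1.8480 × λ_C = 4.4839 pm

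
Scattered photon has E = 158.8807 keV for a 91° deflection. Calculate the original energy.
232.4000 keV

Convert final energy to wavelength (hc ≈ 1239.842 keV·pm):
λ' = hc/E' = 1239.842 / 158.8807 = 7.8036 pm

Calculate the Compton shift:
Δλ = λ_C(1 - cos(91°))
Δλ = 2.4263 × (1 - cos(91°))
Δλ = 2.4687 pm

Initial wavelength:
λ = λ' - Δλ = 7.8036 - 2.4687 = 5.3349 pm

Initial energy:
E = hc/λ = 1239.842 / 5.3349 = 232.4000 keV

(Intermediate values are shown rounded; full precision is carried through to the final answer.)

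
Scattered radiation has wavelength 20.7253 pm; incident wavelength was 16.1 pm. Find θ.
155.00°

First find the wavelength shift:
Δλ = λ' - λ = 20.7253 - 16.1 = 4.6253 pm

Using Δλ = λ_C(1 - cos θ), with λ_C = h/(m_e·c) ≈ 2.42631024 pm:
cos θ = 1 - Δλ/λ_C
cos θ = 1 - 4.6253/2.42631024
cos θ = -0.906310

θ = arccos(-0.906310)
θ = 155.00°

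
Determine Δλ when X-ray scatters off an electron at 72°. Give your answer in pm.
1.6765 pm

Using the Compton scattering formula:
Δλ = λ_C(1 - cos θ)

where λ_C = h/(m_e·c) ≈ 2.4263 pm is the Compton wavelength of an electron.

For θ = 72°:
cos(72°) = 0.3090
1 - cos(72°) = 0.6910

Δλ = 2.4263 × 0.6910
Δλ = 1.6765 pm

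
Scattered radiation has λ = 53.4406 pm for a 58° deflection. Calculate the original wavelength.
52.3000 pm

From λ' = λ + Δλ, we have λ = λ' - Δλ

First calculate the Compton shift:
Δλ = λ_C(1 - cos θ)
Δλ = 2.4263 × (1 - cos(58°))
Δλ = 2.4263 × 0.4701
Δλ = 1.1406 pm

Initial wavelength:
λ = λ' - Δλ
λ = 53.4406 - 1.1406
λ = 52.3000 pm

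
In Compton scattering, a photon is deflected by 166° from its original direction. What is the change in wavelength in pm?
4.7805 pm

Using the Compton scattering formula:
Δλ = λ_C(1 - cos θ)

where λ_C = h/(m_e·c) ≈ 2.4263 pm is the Compton wavelength of an electron.

For θ = 166°:
cos(166°) = -0.9703
1 - cos(166°) = 1.9703

Δλ = 2.4263 × 1.9703
Δλ = 4.7805 pm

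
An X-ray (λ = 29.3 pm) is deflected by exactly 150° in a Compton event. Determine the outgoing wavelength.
33.8276 pm

Using the Compton formula: λ' = λ + λ_C(1 − cos θ)

For θ = 150°, cos θ = -√3/2 (exact) ≈ -0.8660, so:
1 − cos 150° = 1 − (-√3/2) ≈ 1.8660

Δλ = λ_C × 1.8660 = 2.4263 × 1.8660 = 4.5276 pm

λ' = 29.3 + 4.5276 = 33.8276 pm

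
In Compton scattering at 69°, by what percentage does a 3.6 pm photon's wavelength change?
43.2444%

Calculate the Compton shift:
Δλ = λ_C(1 - cos(69°))
Δλ = 2.4263 × (1 - cos(69°))
Δλ = 2.4263 × 0.6416
Δλ = 1.5568 pm

Percentage change:
(Δλ/λ₀) × 100 = (1.5568/3.6) × 100
= 43.2444%

(Intermediate values are shown rounded; full precision is carried through to the final answer.)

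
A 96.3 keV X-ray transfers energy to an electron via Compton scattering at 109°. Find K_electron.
19.2482 keV

By energy conservation: K_e = E_initial - E_final

First find the scattered photon energy:
Initial wavelength: λ = hc/E = 12.8748 pm
Compton shift: Δλ = λ_C(1 - cos(109°)) = 3.2162 pm
Final wavelength: λ' = 12.8748 + 3.2162 = 16.0910 pm
Final photon energy: E' = hc/λ' = 77.0518 keV

Electron kinetic energy:
K_e = E - E' = 96.3000 - 77.0518 = 19.2482 keV

(Intermediate values are shown rounded; full precision is carried through to the final answer.)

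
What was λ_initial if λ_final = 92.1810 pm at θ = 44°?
91.5000 pm

From λ' = λ + Δλ, we have λ = λ' - Δλ

First calculate the Compton shift:
Δλ = λ_C(1 - cos θ)
Δλ = 2.4263 × (1 - cos(44°))
Δλ = 2.4263 × 0.2807
Δλ = 0.6810 pm

Initial wavelength:
λ = λ' - Δλ
λ = 92.1810 - 0.6810
λ = 91.5000 pm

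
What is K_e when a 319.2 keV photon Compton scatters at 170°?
176.6890 keV

By energy conservation: K_e = E_initial - E_final

First find the scattered photon energy:
Initial wavelength: λ = hc/E = 3.8842 pm
Compton shift: Δλ = λ_C(1 - cos(170°)) = 4.8158 pm
Final wavelength: λ' = 3.8842 + 4.8158 = 8.7000 pm
Final photon energy: E' = hc/λ' = 142.5110 keV

Electron kinetic energy:
K_e = E - E' = 319.2000 - 142.5110 = 176.6890 keV

(Intermediate values are shown rounded; full precision is carried through to the final answer.)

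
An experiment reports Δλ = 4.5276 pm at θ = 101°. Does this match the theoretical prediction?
No, inconsistent

Calculate the expected shift for θ = 101°:

Δλ_expected = λ_C(1 - cos(101°))
Δλ_expected = 2.4263 × (1 - cos(101°))
Δλ_expected = 2.4263 × 1.1908
Δλ_expected = 2.8893 pm

Given shift: 4.5276 pm
Expected shift: 2.8893 pm
Difference: 1.6383 pm

The values do not match. The given shift corresponds to θ ≈ 150.0°, not 101°.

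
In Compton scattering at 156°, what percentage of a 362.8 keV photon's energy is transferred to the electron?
0.5760 (or 57.60%)

Calculate initial and final photon energies:

Initial: E₀ = 362.8 keV → λ₀ = 3.4174 pm
Compton shift: Δλ = 4.6429 pm
Final wavelength: λ' = 8.0603 pm
Final energy: E' = 153.8212 keV

Fractional energy loss:
(E₀ - E')/E₀ = (362.8000 - 153.8212)/362.8000
= 208.9788/362.8000
= 0.5760
= 57.60%

(Intermediate values are shown rounded; full precision is carried through to the final answer.)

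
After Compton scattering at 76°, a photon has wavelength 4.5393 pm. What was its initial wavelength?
2.7000 pm

From λ' = λ + Δλ, we have λ = λ' - Δλ

First calculate the Compton shift:
Δλ = λ_C(1 - cos θ)
Δλ = 2.4263 × (1 - cos(76°))
Δλ = 2.4263 × 0.7581
Δλ = 1.8393 pm

Initial wavelength:
λ = λ' - Δλ
λ = 4.5393 - 1.8393
λ = 2.7000 pm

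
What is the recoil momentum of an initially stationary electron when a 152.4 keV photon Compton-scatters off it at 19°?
2.6701e-23 kg·m/s

The electron is initially at rest, so by conservation of momentum:
p⃗_e = p⃗₀ − p⃗'  (incident photon momentum minus scattered photon momentum)

Photon momentum magnitudes (p = h/λ = E/c):
λ₀ = hc/E₀ = 8.1354 pm → p₀ = h/λ₀ = 8.1447e-23 kg·m/s
Δλ = λ_C(1 − cos 19°) = 0.1322 pm
λ' = 8.2676 pm → p' = h/λ' = 8.0145e-23 kg·m/s

The scattered photon makes angle θ = 19° with the incident direction, so by the law of cosines:
|p⃗_e|² = p₀² + p'² − 2p₀p'cos θ
|p⃗_e|² = (8.1447e-23)² + (8.0145e-23)² − 2·8.1447e-23·8.0145e-23·cos(19°)
|p⃗_e| = 2.6701e-23 kg·m/s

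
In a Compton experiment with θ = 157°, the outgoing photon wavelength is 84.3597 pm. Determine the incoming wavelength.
79.7000 pm

From λ' = λ + Δλ, we have λ = λ' - Δλ

First calculate the Compton shift:
Δλ = λ_C(1 - cos θ)
Δλ = 2.4263 × (1 - cos(157°))
Δλ = 2.4263 × 1.9205
Δλ = 4.6597 pm

Initial wavelength:
λ = λ' - Δλ
λ = 84.3597 - 4.6597
λ = 79.7000 pm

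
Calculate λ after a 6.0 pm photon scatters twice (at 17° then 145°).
10.5198 pm

Apply Compton shift twice:

First scattering at θ₁ = 17°:
Δλ₁ = λ_C(1 - cos(17°))
Δλ₁ = 2.4263 × 0.0437
Δλ₁ = 0.1060 pm

After first scattering:
λ₁ = 6.0 + 0.1060 = 6.1060 pm

Second scattering at θ₂ = 145°:
Δλ₂ = λ_C(1 - cos(145°))
Δλ₂ = 2.4263 × 1.8192
Δλ₂ = 4.4138 pm

Final wavelength:
λ₂ = 6.1060 + 4.4138 = 10.5198 pm

Total shift: Δλ_total = 0.1060 + 4.4138 = 4.5198 pm

(Intermediate values are shown rounded; full precision is carried through to the final answer.)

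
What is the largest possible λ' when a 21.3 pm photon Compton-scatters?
26.1526 pm (at θ = 180°)

The Compton shift is Δλ = λ_C(1 − cos θ).

Since cos θ ranges from −1 to 1, the factor (1 − cos θ) ranges from 0 to 2; the maximum shift occurs at θ = 180° (backscattering):
Δλ_max = 2λ_C = 2 × 2.4263 pm = 4.8526 pm

Maximum scattered wavelength:
λ'_max = λ₀ + Δλ_max = 21.3 + 4.8526 = 26.1526 pm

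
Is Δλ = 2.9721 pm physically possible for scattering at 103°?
Yes, consistent

Calculate the expected shift for θ = 103°:

Δλ_expected = λ_C(1 - cos(103°))
Δλ_expected = 2.4263 × (1 - cos(103°))
Δλ_expected = 2.4263 × 1.2250
Δλ_expected = 2.9721 pm

Given shift: 2.9721 pm
Expected shift: 2.9721 pm
Difference: 0.0000 pm

The values match. This is consistent with Compton scattering at the stated angle.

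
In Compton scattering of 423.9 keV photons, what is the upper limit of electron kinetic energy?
264.4854 keV

Maximum energy transfer occurs at θ = 180° (backscattering).

Initial photon: E₀ = 423.9 keV → λ₀ = 2.9248 pm

Maximum Compton shift (at 180°):
Δλ_max = 2λ_C = 2 × 2.4263 = 4.8526 pm

Final wavelength:
λ' = 2.9248 + 4.8526 = 7.7775 pm

Minimum photon energy (maximum energy to electron):
E'_min = hc/λ' = 159.4146 keV

Maximum electron kinetic energy:
K_max = E₀ - E'_min = 423.9000 - 159.4146 = 264.4854 keV

(Intermediate values are shown rounded; full precision is carried through to the final answer.)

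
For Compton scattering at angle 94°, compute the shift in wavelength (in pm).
2.5956 pm

Using the Compton scattering formula:
Δλ = λ_C(1 - cos θ)

where λ_C = h/(m_e·c) ≈ 2.4263 pm is the Compton wavelength of an electron.

For θ = 94°:
cos(94°) = -0.0698
1 - cos(94°) = 1.0698

Δλ = 2.4263 × 1.0698
Δλ = 2.5956 pm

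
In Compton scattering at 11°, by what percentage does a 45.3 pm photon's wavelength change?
0.0984%

Calculate the Compton shift:
Δλ = λ_C(1 - cos(11°))
Δλ = 2.4263 × (1 - cos(11°))
Δλ = 2.4263 × 0.0184
Δλ = 0.0446 pm

Percentage change:
(Δλ/λ₀) × 100 = (0.0446/45.3) × 100
= 0.0984%

(Intermediate values are shown rounded; full precision is carried through to the final answer.)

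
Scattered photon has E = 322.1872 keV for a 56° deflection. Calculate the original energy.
446.2000 keV

Convert final energy to wavelength (hc ≈ 1239.842 keV·pm):
λ' = hc/E' = 1239.842 / 322.1872 = 3.8482 pm

Calculate the Compton shift:
Δλ = λ_C(1 - cos(56°))
Δλ = 2.4263 × (1 - cos(56°))
Δλ = 1.0695 pm

Initial wavelength:
λ = λ' - Δλ = 3.8482 - 1.0695 = 2.7787 pm

Initial energy:
E = hc/λ = 1239.842 / 2.7787 = 446.2000 keV

(Intermediate values are shown rounded; full precision is carried through to the final answer.)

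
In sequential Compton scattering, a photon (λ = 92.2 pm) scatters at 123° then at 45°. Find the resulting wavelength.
96.6584 pm

Apply Compton shift twice:

First scattering at θ₁ = 123°:
Δλ₁ = λ_C(1 - cos(123°))
Δλ₁ = 2.4263 × 1.5446
Δλ₁ = 3.7478 pm

After first scattering:
λ₁ = 92.2 + 3.7478 = 95.9478 pm

Second scattering at θ₂ = 45°:
Δλ₂ = λ_C(1 - cos(45°))
Δλ₂ = 2.4263 × 0.2929
Δλ₂ = 0.7106 pm

Final wavelength:
λ₂ = 95.9478 + 0.7106 = 96.6584 pm

Total shift: Δλ_total = 3.7478 + 0.7106 = 4.4584 pm

(Intermediate values are shown rounded; full precision is carried through to the final answer.)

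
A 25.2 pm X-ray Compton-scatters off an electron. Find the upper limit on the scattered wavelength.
30.0526 pm (at θ = 180°)

The Compton shift is Δλ = λ_C(1 − cos θ).

Since cos θ ranges from −1 to 1, the factor (1 − cos θ) ranges from 0 to 2; the maximum shift occurs at θ = 180° (backscattering):
Δλ_max = 2λ_C = 2 × 2.4263 pm = 4.8526 pm

Maximum scattered wavelength:
λ'_max = λ₀ + Δλ_max = 25.2 + 4.8526 = 30.0526 pm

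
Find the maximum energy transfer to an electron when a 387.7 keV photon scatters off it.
233.6931 keV

Maximum energy transfer occurs at θ = 180° (backscattering).

Initial photon: E₀ = 387.7 keV → λ₀ = 3.1979 pm

Maximum Compton shift (at 180°):
Δλ_max = 2λ_C = 2 × 2.4263 = 4.8526 pm

Final wavelength:
λ' = 3.1979 + 4.8526 = 8.0506 pm

Minimum photon energy (maximum energy to electron):
E'_min = hc/λ' = 154.0069 keV

Maximum electron kinetic energy:
K_max = E₀ - E'_min = 387.7000 - 154.0069 = 233.6931 keV

(Intermediate values are shown rounded; full precision is carried through to the final answer.)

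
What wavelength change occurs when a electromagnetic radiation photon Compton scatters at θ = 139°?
4.2575 pm

Using the Compton scattering formula:
Δλ = λ_C(1 - cos θ)

where λ_C = h/(m_e·c) ≈ 2.4263 pm is the Compton wavelength of an electron.

For θ = 139°:
cos(139°) = -0.7547
1 - cos(139°) = 1.7547

Δλ = 2.4263 × 1.7547
Δλ = 4.2575 pm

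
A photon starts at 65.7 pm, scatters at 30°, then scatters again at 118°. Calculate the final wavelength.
69.5905 pm

Apply Compton shift twice:

First scattering at θ₁ = 30°:
Δλ₁ = λ_C(1 - cos(30°))
Δλ₁ = 2.4263 × 0.1340
Δλ₁ = 0.3251 pm

After first scattering:
λ₁ = 65.7 + 0.3251 = 66.0251 pm

Second scattering at θ₂ = 118°:
Δλ₂ = λ_C(1 - cos(118°))
Δλ₂ = 2.4263 × 1.4695
Δλ₂ = 3.5654 pm

Final wavelength:
λ₂ = 66.0251 + 3.5654 = 69.5905 pm

Total shift: Δλ_total = 0.3251 + 3.5654 = 3.8905 pm

(Intermediate values are shown rounded; full precision is carried through to the final answer.)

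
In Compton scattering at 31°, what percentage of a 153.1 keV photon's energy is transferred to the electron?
0.0410 (or 4.10%)

Calculate initial and final photon energies:

Initial: E₀ = 153.1 keV → λ₀ = 8.0982 pm
Compton shift: Δλ = 0.3466 pm
Final wavelength: λ' = 8.4448 pm
Final energy: E' = 146.8171 keV

Fractional energy loss:
(E₀ - E')/E₀ = (153.1000 - 146.8171)/153.1000
= 6.2829/153.1000
= 0.0410
= 4.10%

(Intermediate values are shown rounded; full precision is carried through to the final answer.)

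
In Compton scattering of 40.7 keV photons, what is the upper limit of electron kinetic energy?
5.5925 keV

Maximum energy transfer occurs at θ = 180° (backscattering).

Initial photon: E₀ = 40.7 keV → λ₀ = 30.4629 pm

Maximum Compton shift (at 180°):
Δλ_max = 2λ_C = 2 × 2.4263 = 4.8526 pm

Final wavelength:
λ' = 30.4629 + 4.8526 = 35.3156 pm

Minimum photon energy (maximum energy to electron):
E'_min = hc/λ' = 35.1075 keV

Maximum electron kinetic energy:
K_max = E₀ - E'_min = 40.7000 - 35.1075 = 5.5925 keV

(Intermediate values are shown rounded; full precision is carried through to the final answer.)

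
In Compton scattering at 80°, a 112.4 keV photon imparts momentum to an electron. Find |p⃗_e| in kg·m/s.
7.1636e-23 kg·m/s

The electron is initially at rest, so by conservation of momentum:
p⃗_e = p⃗₀ − p⃗'  (incident photon momentum minus scattered photon momentum)

Photon momentum magnitudes (p = h/λ = E/c):
λ₀ = hc/E₀ = 11.0306 pm → p₀ = h/λ₀ = 6.0070e-23 kg·m/s
Δλ = λ_C(1 − cos 80°) = 2.0050 pm
λ' = 13.0356 pm → p' = h/λ' = 5.0831e-23 kg·m/s

The scattered photon makes angle θ = 80° with the incident direction, so by the law of cosines:
|p⃗_e|² = p₀² + p'² − 2p₀p'cos θ
|p⃗_e|² = (6.0070e-23)² + (5.0831e-23)² − 2·6.0070e-23·5.0831e-23·cos(80°)
|p⃗_e| = 7.1636e-23 kg·m/s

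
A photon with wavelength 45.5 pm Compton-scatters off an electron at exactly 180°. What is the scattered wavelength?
50.3526 pm

Using the Compton formula: λ' = λ + λ_C(1 − cos θ)

For θ = 180°, cos θ = -1 (exact) = -1.0000, so:
1 − cos 180° = 1 − (-1) = 2.0000

Δλ = λ_C × 2.0000 = 2.4263 × 2.0000 = 4.8526 pm

λ' = 45.5 + 4.8526 = 50.3526 pm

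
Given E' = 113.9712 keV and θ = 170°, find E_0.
204.5000 keV

Convert final energy to wavelength (hc ≈ 1239.842 keV·pm):
λ' = hc/E' = 1239.842 / 113.9712 = 10.8786 pm

Calculate the Compton shift:
Δλ = λ_C(1 - cos(170°))
Δλ = 2.4263 × (1 - cos(170°))
Δλ = 4.8158 pm

Initial wavelength:
λ = λ' - Δλ = 10.8786 - 4.8158 = 6.0628 pm

Initial energy:
E = hc/λ = 1239.842 / 6.0628 = 204.5000 keV

(Intermediate values are shown rounded; full precision is carried through to the final answer.)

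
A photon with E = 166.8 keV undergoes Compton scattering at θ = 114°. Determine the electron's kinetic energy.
52.4897 keV

By energy conservation: K_e = E_initial - E_final

First find the scattered photon energy:
Initial wavelength: λ = hc/E = 7.4331 pm
Compton shift: Δλ = λ_C(1 - cos(114°)) = 3.4132 pm
Final wavelength: λ' = 7.4331 + 3.4132 = 10.8463 pm
Final photon energy: E' = hc/λ' = 114.3103 keV

Electron kinetic energy:
K_e = E - E' = 166.8000 - 114.3103 = 52.4897 keV

(Intermediate values are shown rounded; full precision is carried through to the final answer.)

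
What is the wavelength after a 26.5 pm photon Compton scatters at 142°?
30.8383 pm

Using the Compton scattering formula:
λ' = λ + Δλ = λ + λ_C(1 - cos θ)

Given:
- Initial wavelength λ = 26.5 pm
- Scattering angle θ = 142°
- Compton wavelength λ_C ≈ 2.4263 pm

Calculate the shift:
Δλ = 2.4263 × (1 - cos(142°))
Δλ = 2.4263 × 1.7880
Δλ = 4.3383 pm

Final wavelength:
λ' = 26.5 + 4.3383 = 30.8383 pm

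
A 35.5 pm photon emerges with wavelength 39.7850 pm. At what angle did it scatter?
140.00°

First find the wavelength shift:
Δλ = λ' - λ = 39.7850 - 35.5 = 4.2850 pm

Using Δλ = λ_C(1 - cos θ), with λ_C = h/(m_e·c) ≈ 2.42631024 pm:
cos θ = 1 - Δλ/λ_C
cos θ = 1 - 4.2850/2.42631024
cos θ = -0.766056

θ = arccos(-0.766056)
θ = 140.00°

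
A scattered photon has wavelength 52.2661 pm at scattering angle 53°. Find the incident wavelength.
51.3000 pm

From λ' = λ + Δλ, we have λ = λ' - Δλ

First calculate the Compton shift:
Δλ = λ_C(1 - cos θ)
Δλ = 2.4263 × (1 - cos(53°))
Δλ = 2.4263 × 0.3982
Δλ = 0.9661 pm

Initial wavelength:
λ = λ' - Δλ
λ = 52.2661 - 0.9661
λ = 51.3000 pm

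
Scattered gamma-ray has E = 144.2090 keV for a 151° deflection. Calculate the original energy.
306.1999 keV

Convert final energy to wavelength (hc ≈ 1239.842 keV·pm):
λ' = hc/E' = 1239.842 / 144.2090 = 8.5975 pm

Calculate the Compton shift:
Δλ = λ_C(1 - cos(151°))
Δλ = 2.4263 × (1 - cos(151°))
Δλ = 4.5484 pm

Initial wavelength:
λ = λ' - Δλ = 8.5975 - 4.5484 = 4.0491 pm

Initial energy:
E = hc/λ = 1239.842 / 4.0491 = 306.1999 keV

(Intermediate values are shown rounded; full precision is carried through to the final answer.)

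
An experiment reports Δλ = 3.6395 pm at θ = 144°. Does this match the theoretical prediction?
No, inconsistent

Calculate the expected shift for θ = 144°:

Δλ_expected = λ_C(1 - cos(144°))
Δλ_expected = 2.4263 × (1 - cos(144°))
Δλ_expected = 2.4263 × 1.8090
Δλ_expected = 4.3892 pm

Given shift: 3.6395 pm
Expected shift: 4.3892 pm
Difference: 0.7498 pm

The values do not match. The given shift corresponds to θ ≈ 120.0°, not 144°.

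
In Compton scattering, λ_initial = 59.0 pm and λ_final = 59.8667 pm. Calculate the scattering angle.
50.00°

First find the wavelength shift:
Δλ = λ' - λ = 59.8667 - 59.0 = 0.8667 pm

Using Δλ = λ_C(1 - cos θ), with λ_C = h/(m_e·c) ≈ 2.42631024 pm:
cos θ = 1 - Δλ/λ_C
cos θ = 1 - 0.8667/2.42631024
cos θ = 0.642791

θ = arccos(0.642791)
θ = 50.00°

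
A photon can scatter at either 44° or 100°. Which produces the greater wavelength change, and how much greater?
100° produces the larger shift by a factor of 4.182

Calculate both shifts using Δλ = λ_C(1 - cos θ):

For θ₁ = 44°:
Δλ₁ = 2.4263 × (1 - cos(44°))
Δλ₁ = 2.4263 × 0.2807
Δλ₁ = 0.6810 pm

For θ₂ = 100°:
Δλ₂ = 2.4263 × (1 - cos(100°))
Δλ₂ = 2.4263 × 1.1736
Δλ₂ = 2.8476 pm

The 100° angle produces the larger shift.
Ratio: 2.8476/0.6810 = 4.182

(Intermediate values are shown rounded; full precision is carried through to the final answer.)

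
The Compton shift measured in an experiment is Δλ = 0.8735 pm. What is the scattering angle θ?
50.21°

From the Compton formula Δλ = λ_C(1 - cos θ), we can solve for θ:

cos θ = 1 - Δλ/λ_C

Given:
- Δλ = 0.8735 pm
- λ_C = h/(m_e·c) ≈ 2.42631024 pm

cos θ = 1 - 0.8735/2.42631024
cos θ = 1 - 0.360012
cos θ = 0.639988

θ = arccos(0.639988)
θ = 50.21°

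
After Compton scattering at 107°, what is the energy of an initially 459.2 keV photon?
212.4582 keV

First convert energy to wavelength:
λ = hc/E, with hc ≈ 1239.842 keV·pm (i.e. 1239.842 eV·nm)

For E = 459.2 keV = 459200 eV:
λ = 1239.842 keV·pm / 459.2 keV
λ = 2.7000 pm

Calculate the Compton shift:
Δλ = λ_C(1 - cos(107°)) = 2.4263 × 1.2924
Δλ = 3.1357 pm

Final wavelength:
λ' = 2.7000 + 3.1357 = 5.8357 pm

Final energy:
E' = hc/λ' = 1239.842 / 5.8357 = 212.4582 keV

(Intermediate values are shown rounded; full precision is carried through to the final answer.)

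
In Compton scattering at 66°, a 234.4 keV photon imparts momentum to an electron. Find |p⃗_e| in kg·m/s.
1.2391e-22 kg·m/s

The electron is initially at rest, so by conservation of momentum:
p⃗_e = p⃗₀ − p⃗'  (incident photon momentum minus scattered photon momentum)

Photon momentum magnitudes (p = h/λ = E/c):
λ₀ = hc/E₀ = 5.2894 pm → p₀ = h/λ₀ = 1.2527e-22 kg·m/s
Δλ = λ_C(1 − cos 66°) = 1.4394 pm
λ' = 6.7289 pm → p' = h/λ' = 9.8472e-23 kg·m/s

The scattered photon makes angle θ = 66° with the incident direction, so by the law of cosines:
|p⃗_e|² = p₀² + p'² − 2p₀p'cos θ
|p⃗_e|² = (1.2527e-22)² + (9.8472e-23)² − 2·1.2527e-22·9.8472e-23·cos(66°)
|p⃗_e| = 1.2391e-22 kg·m/s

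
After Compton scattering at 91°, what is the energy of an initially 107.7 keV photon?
88.6827 keV

First convert energy to wavelength:
λ = hc/E, with hc ≈ 1239.842 keV·pm (i.e. 1239.842 eV·nm)

For E = 107.7 keV = 107700 eV:
λ = 1239.842 keV·pm / 107.7 keV
λ = 11.5120 pm

Calculate the Compton shift:
Δλ = λ_C(1 - cos(91°)) = 2.4263 × 1.0175
Δλ = 2.4687 pm

Final wavelength:
λ' = 11.5120 + 2.4687 = 13.9807 pm

Final energy:
E' = hc/λ' = 1239.842 / 13.9807 = 88.6827 keV

(Intermediate values are shown rounded; full precision is carried through to the final answer.)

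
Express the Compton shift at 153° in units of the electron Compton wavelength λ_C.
1.8910 λ_C

The Compton shift formula is:
Δλ = λ_C(1 - cos θ)

Dividing both sides by λ_C:
Δλ/λ_C = 1 - cos θ

For θ = 153°:
Δλ/λ_C = 1 - cos(153°)
Δλ/λ_C = 1 - -0.8910
Δλ/λ_C = 1.8910

This means the shift is 1.8910 × λ_C = 4.5882 pm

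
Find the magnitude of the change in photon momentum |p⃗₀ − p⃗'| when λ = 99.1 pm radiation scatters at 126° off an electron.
1.1693e-23 kg·m/s

Photon momentum magnitude is p = h/λ.

Initial momentum:
p₀ = h/λ = 6.6261e-34/9.9100e-11 = 6.6862e-24 kg·m/s

After scattering:
λ' = λ + Δλ = 99.1 + 3.8525 = 102.9525 pm
p' = h/λ' = 6.6261e-34/1.0295e-10 = 6.4360e-24 kg·m/s

Momentum is a vector; the scattered photon's direction makes angle θ = 126° with the incident direction. The magnitude of the vector change Δp⃗ = p⃗₀ − p⃗' is found from the law of cosines:
|Δp⃗|² = p₀² + p'² − 2p₀p'cos θ
|Δp⃗|² = (6.6862e-24)² + (6.4360e-24)² − 2·6.6862e-24·6.4360e-24·cos(126°)
|Δp⃗| = 1.1693e-23 kg·m/s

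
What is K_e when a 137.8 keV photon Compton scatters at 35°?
6.4078 keV

By energy conservation: K_e = E_initial - E_final

First find the scattered photon energy:
Initial wavelength: λ = hc/E = 8.9974 pm
Compton shift: Δλ = λ_C(1 - cos(35°)) = 0.4388 pm
Final wavelength: λ' = 8.9974 + 0.4388 = 9.4362 pm
Final photon energy: E' = hc/λ' = 131.3922 keV

Electron kinetic energy:
K_e = E - E' = 137.8000 - 131.3922 = 6.4078 keV

(Intermediate values are shown rounded; full precision is carried through to the final answer.)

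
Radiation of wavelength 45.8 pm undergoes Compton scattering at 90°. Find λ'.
48.2263 pm

Using the Compton formula: λ' = λ + λ_C(1 − cos θ)

For θ = 90°, cos θ = 0 (exact) = 0.0000, so:
1 − cos 90° = 1 − (0) = 1.0000

Δλ = λ_C × 1.0000 = 2.4263 × 1.0000 = 2.4263 pm

λ' = 45.8 + 2.4263 = 48.2263 pm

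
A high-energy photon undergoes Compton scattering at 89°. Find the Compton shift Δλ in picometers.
2.3840 pm

Using the Compton scattering formula:
Δλ = λ_C(1 - cos θ)

where λ_C = h/(m_e·c) ≈ 2.4263 pm is the Compton wavelength of an electron.

For θ = 89°:
cos(89°) = 0.0175
1 - cos(89°) = 0.9825

Δλ = 2.4263 × 0.9825
Δλ = 2.3840 pm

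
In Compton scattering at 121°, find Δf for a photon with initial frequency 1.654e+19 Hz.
2.789e+18 Hz (decrease)

Convert frequency to wavelength (c = 299792458 m/s):
λ₀ = c/f₀ = 299792458/1.654e+19 = 1.8125300e-11 m = 18.1253 pm

Calculate Compton shift:
Δλ = λ_C(1 - cos(121°)) = 3.6760 pm

Final wavelength:
λ' = λ₀ + Δλ = 18.1253 + 3.6760 = 21.8013 pm

Final frequency:
f' = c/λ' = 299792458/2.1801252e-11 = 1.3751158e+19 Hz

Frequency shift (decrease):
Δf = f₀ - f' = 1.654e+19 - 1.3751158e+19 = 2.789e+18 Hz

(Intermediate values are shown rounded; full precision is carried through to the final answer.)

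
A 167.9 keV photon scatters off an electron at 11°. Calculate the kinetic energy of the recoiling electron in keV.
1.0075 keV

By energy conservation: K_e = E_initial - E_final

First find the scattered photon energy:
Initial wavelength: λ = hc/E = 7.3844 pm
Compton shift: Δλ = λ_C(1 - cos(11°)) = 0.0446 pm
Final wavelength: λ' = 7.3844 + 0.0446 = 7.4290 pm
Final photon energy: E' = hc/λ' = 166.8925 keV

Electron kinetic energy:
K_e = E - E' = 167.9000 - 166.8925 = 1.0075 keV

(Intermediate values are shown rounded; full precision is carried through to the final answer.)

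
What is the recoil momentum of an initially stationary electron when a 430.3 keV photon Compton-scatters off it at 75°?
2.3681e-22 kg·m/s

The electron is initially at rest, so by conservation of momentum:
p⃗_e = p⃗₀ − p⃗'  (incident photon momentum minus scattered photon momentum)

Photon momentum magnitudes (p = h/λ = E/c):
λ₀ = hc/E₀ = 2.8813 pm → p₀ = h/λ₀ = 2.2996e-22 kg·m/s
Δλ = λ_C(1 − cos 75°) = 1.7983 pm
λ' = 4.6797 pm → p' = h/λ' = 1.4159e-22 kg·m/s

The scattered photon makes angle θ = 75° with the incident direction, so by the law of cosines:
|p⃗_e|² = p₀² + p'² − 2p₀p'cos θ
|p⃗_e|² = (2.2996e-22)² + (1.4159e-22)² − 2·2.2996e-22·1.4159e-22·cos(75°)
|p⃗_e| = 2.3681e-22 kg·m/s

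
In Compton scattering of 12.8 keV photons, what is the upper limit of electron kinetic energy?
0.6107 keV

Maximum energy transfer occurs at θ = 180° (backscattering).

Initial photon: E₀ = 12.8 keV → λ₀ = 96.8627 pm

Maximum Compton shift (at 180°):
Δλ_max = 2λ_C = 2 × 2.4263 = 4.8526 pm

Final wavelength:
λ' = 96.8627 + 4.8526 = 101.7153 pm

Minimum photon energy (maximum energy to electron):
E'_min = hc/λ' = 12.1893 keV

Maximum electron kinetic energy:
K_max = E₀ - E'_min = 12.8000 - 12.1893 = 0.6107 keV

(Intermediate values are shown rounded; full precision is carried through to the final answer.)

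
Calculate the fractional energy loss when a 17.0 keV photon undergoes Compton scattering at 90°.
0.0322 (or 3.22%)

Calculate initial and final photon energies:

Initial: E₀ = 17.0 keV → λ₀ = 72.9319 pm
Compton shift: Δλ = 2.4263 pm
Final wavelength: λ' = 75.3582 pm
Final energy: E' = 16.4527 keV

Fractional energy loss:
(E₀ - E')/E₀ = (17.0000 - 16.4527)/17.0000
= 0.5473/17.0000
= 0.0322
= 3.22%

(Intermediate values are shown rounded; full precision is carried through to the final answer.)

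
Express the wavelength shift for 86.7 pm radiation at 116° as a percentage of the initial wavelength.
4.0253%

Calculate the Compton shift:
Δλ = λ_C(1 - cos(116°))
Δλ = 2.4263 × (1 - cos(116°))
Δλ = 2.4263 × 1.4384
Δλ = 3.4899 pm

Percentage change:
(Δλ/λ₀) × 100 = (3.4899/86.7) × 100
= 4.0253%

(Intermediate values are shown rounded; full precision is carried through to the final answer.)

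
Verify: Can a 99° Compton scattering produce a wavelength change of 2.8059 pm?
Yes, consistent

Calculate the expected shift for θ = 99°:

Δλ_expected = λ_C(1 - cos(99°))
Δλ_expected = 2.4263 × (1 - cos(99°))
Δλ_expected = 2.4263 × 1.1564
Δλ_expected = 2.8059 pm

Given shift: 2.8059 pm
Expected shift: 2.8059 pm
Difference: 0.0000 pm

The values match. This is consistent with Compton scattering at the stated angle.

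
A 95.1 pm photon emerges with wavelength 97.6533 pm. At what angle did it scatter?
93.00°

First find the wavelength shift:
Δλ = λ' - λ = 97.6533 - 95.1 = 2.5533 pm

Using Δλ = λ_C(1 - cos θ), with λ_C = h/(m_e·c) ≈ 2.42631024 pm:
cos θ = 1 - Δλ/λ_C
cos θ = 1 - 2.5533/2.42631024
cos θ = -0.052339

θ = arccos(-0.052339)
θ = 93.00°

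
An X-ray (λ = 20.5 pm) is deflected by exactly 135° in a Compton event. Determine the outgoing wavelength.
24.6420 pm

Using the Compton formula: λ' = λ + λ_C(1 − cos θ)

For θ = 135°, cos θ = -√2/2 (exact) ≈ -0.7071, so:
1 − cos 135° = 1 − (-√2/2) ≈ 1.7071

Δλ = λ_C × 1.7071 = 2.4263 × 1.7071 = 4.1420 pm

λ' = 20.5 + 4.1420 = 24.6420 pm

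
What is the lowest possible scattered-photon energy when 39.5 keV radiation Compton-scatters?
34.2110 keV (at θ = 180°)

The scattered photon has minimum energy when its wavelength is maximum, i.e., when the Compton shift Δλ = λ_C(1 − cos θ) is maximum. This occurs at θ = 180° (backscattering), giving Δλ_max = 2λ_C = 4.8526 pm.

Initial wavelength: λ₀ = hc/E₀ = 31.3884 pm
Maximum final wavelength: λ'_max = λ₀ + 2λ_C = 31.3884 + 4.8526 = 36.2410 pm
Minimum final energy: E'_min = hc/λ'_max = 34.2110 keV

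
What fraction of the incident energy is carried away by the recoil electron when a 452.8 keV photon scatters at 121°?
0.5731 (or 57.31%)

Calculate initial and final photon energies:

Initial: E₀ = 452.8 keV → λ₀ = 2.7382 pm
Compton shift: Δλ = 3.6760 pm
Final wavelength: λ' = 6.4141 pm
Final energy: E' = 193.2989 keV

Fractional energy loss:
(E₀ - E')/E₀ = (452.8000 - 193.2989)/452.8000
= 259.5011/452.8000
= 0.5731
= 57.31%

(Intermediate values are shown rounded; full precision is carried through to the final answer.)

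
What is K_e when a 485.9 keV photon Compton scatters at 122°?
287.9591 keV

By energy conservation: K_e = E_initial - E_final

First find the scattered photon energy:
Initial wavelength: λ = hc/E = 2.5516 pm
Compton shift: Δλ = λ_C(1 - cos(122°)) = 3.7121 pm
Final wavelength: λ' = 2.5516 + 3.7121 = 6.2637 pm
Final photon energy: E' = hc/λ' = 197.9409 keV

Electron kinetic energy:
K_e = E - E' = 485.9000 - 197.9409 = 287.9591 keV

(Intermediate values are shown rounded; full precision is carried through to the final answer.)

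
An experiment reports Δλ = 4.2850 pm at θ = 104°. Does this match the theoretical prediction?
No, inconsistent

Calculate the expected shift for θ = 104°:

Δλ_expected = λ_C(1 - cos(104°))
Δλ_expected = 2.4263 × (1 - cos(104°))
Δλ_expected = 2.4263 × 1.2419
Δλ_expected = 3.0133 pm

Given shift: 4.2850 pm
Expected shift: 3.0133 pm
Difference: 1.2717 pm

The values do not match. The given shift corresponds to θ ≈ 140.0°, not 104°.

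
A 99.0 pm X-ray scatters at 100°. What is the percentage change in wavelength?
2.8764%

Calculate the Compton shift:
Δλ = λ_C(1 - cos(100°))
Δλ = 2.4263 × (1 - cos(100°))
Δλ = 2.4263 × 1.1736
Δλ = 2.8476 pm

Percentage change:
(Δλ/λ₀) × 100 = (2.8476/99.0) × 100
= 2.8764%

(Intermediate values are shown rounded; full precision is carried through to the final answer.)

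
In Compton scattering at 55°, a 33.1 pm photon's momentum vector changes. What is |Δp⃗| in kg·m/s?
1.8215e-23 kg·m/s

Photon momentum magnitude is p = h/λ.

Initial momentum:
p₀ = h/λ = 6.6261e-34/3.3100e-11 = 2.0018e-23 kg·m/s

After scattering:
λ' = λ + Δλ = 33.1 + 1.0346 = 34.1346 pm
p' = h/λ' = 6.6261e-34/3.4135e-11 = 1.9412e-23 kg·m/s

Momentum is a vector; the scattered photon's direction makes angle θ = 55° with the incident direction. The magnitude of the vector change Δp⃗ = p⃗₀ − p⃗' is found from the law of cosines:
|Δp⃗|² = p₀² + p'² − 2p₀p'cos θ
|Δp⃗|² = (2.0018e-23)² + (1.9412e-23)² − 2·2.0018e-23·1.9412e-23·cos(55°)
|Δp⃗| = 1.8215e-23 kg·m/s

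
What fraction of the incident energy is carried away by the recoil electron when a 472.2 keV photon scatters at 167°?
0.6460 (or 64.60%)

Calculate initial and final photon energies:

Initial: E₀ = 472.2 keV → λ₀ = 2.6257 pm
Compton shift: Δλ = 4.7904 pm
Final wavelength: λ' = 7.4161 pm
Final energy: E' = 167.1824 keV

Fractional energy loss:
(E₀ - E')/E₀ = (472.2000 - 167.1824)/472.2000
= 305.0176/472.2000
= 0.6460
= 64.60%

(Intermediate values are shown rounded; full precision is carried through to the final answer.)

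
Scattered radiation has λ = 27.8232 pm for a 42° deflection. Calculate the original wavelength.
27.2000 pm

From λ' = λ + Δλ, we have λ = λ' - Δλ

First calculate the Compton shift:
Δλ = λ_C(1 - cos θ)
Δλ = 2.4263 × (1 - cos(42°))
Δλ = 2.4263 × 0.2569
Δλ = 0.6232 pm

Initial wavelength:
λ = λ' - Δλ
λ = 27.8232 - 0.6232
λ = 27.2000 pm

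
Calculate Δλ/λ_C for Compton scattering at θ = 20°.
0.0603 λ_C

The Compton shift formula is:
Δλ = λ_C(1 - cos θ)

Dividing both sides by λ_C:
Δλ/λ_C = 1 - cos θ

For θ = 20°:
Δλ/λ_C = 1 - cos(20°)
Δλ/λ_C = 1 - 0.9397
Δλ/λ_C = 0.0603

This means the shift is 0.0603 × λ_C = 0.1463 pm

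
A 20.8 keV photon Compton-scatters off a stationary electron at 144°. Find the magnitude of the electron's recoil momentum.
2.0420e-23 kg·m/s

The electron is initially at rest, so by conservation of momentum:
p⃗_e = p⃗₀ − p⃗'  (incident photon momentum minus scattered photon momentum)

Photon momentum magnitudes (p = h/λ = E/c):
λ₀ = hc/E₀ = 59.6078 pm → p₀ = h/λ₀ = 1.1116e-23 kg·m/s
Δλ = λ_C(1 − cos 144°) = 4.3892 pm
λ' = 63.9970 pm → p' = h/λ' = 1.0354e-23 kg·m/s

The scattered photon makes angle θ = 144° with the incident direction, so by the law of cosines:
|p⃗_e|² = p₀² + p'² − 2p₀p'cos θ
|p⃗_e|² = (1.1116e-23)² + (1.0354e-23)² − 2·1.1116e-23·1.0354e-23·cos(144°)
|p⃗_e| = 2.0420e-23 kg·m/s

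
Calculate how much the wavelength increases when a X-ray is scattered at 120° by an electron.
3.6395 pm

Using the Compton scattering formula:
Δλ = λ_C(1 - cos θ)

where λ_C = h/(m_e·c) ≈ 2.4263 pm is the Compton wavelength of an electron.

For θ = 120°:
cos(120°) = -0.5000
1 - cos(120°) = 1.5000

Δλ = 2.4263 × 1.5000
Δλ = 3.6395 pm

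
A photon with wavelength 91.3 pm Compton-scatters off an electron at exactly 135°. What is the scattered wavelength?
95.4420 pm

Using the Compton formula: λ' = λ + λ_C(1 − cos θ)

For θ = 135°, cos θ = -√2/2 (exact) ≈ -0.7071, so:
1 − cos 135° = 1 − (-√2/2) ≈ 1.7071

Δλ = λ_C × 1.7071 = 2.4263 × 1.7071 = 4.1420 pm

λ' = 91.3 + 4.1420 = 95.4420 pm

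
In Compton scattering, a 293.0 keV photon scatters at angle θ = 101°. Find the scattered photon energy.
174.1152 keV

First convert energy to wavelength:
λ = hc/E, with hc ≈ 1239.842 keV·pm (i.e. 1239.842 eV·nm)

For E = 293.0 keV = 293000 eV:
λ = 1239.842 keV·pm / 293.0 keV
λ = 4.2315 pm

Calculate the Compton shift:
Δλ = λ_C(1 - cos(101°)) = 2.4263 × 1.1908
Δλ = 2.8893 pm

Final wavelength:
λ' = 4.2315 + 2.8893 = 7.1208 pm

Final energy:
E' = hc/λ' = 1239.842 / 7.1208 = 174.1152 keV

(Intermediate values are shown rounded; full precision is carried through to the final answer.)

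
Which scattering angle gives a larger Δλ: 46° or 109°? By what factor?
109° produces the larger shift by a factor of 4.341

Calculate both shifts using Δλ = λ_C(1 - cos θ):

For θ₁ = 46°:
Δλ₁ = 2.4263 × (1 - cos(46°))
Δλ₁ = 2.4263 × 0.3053
Δλ₁ = 0.7409 pm

For θ₂ = 109°:
Δλ₂ = 2.4263 × (1 - cos(109°))
Δλ₂ = 2.4263 × 1.3256
Δλ₂ = 3.2162 pm

The 109° angle produces the larger shift.
Ratio: 3.2162/0.7409 = 4.341

(Intermediate values are shown rounded; full precision is carried through to the final answer.)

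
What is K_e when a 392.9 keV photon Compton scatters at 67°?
125.3405 keV

By energy conservation: K_e = E_initial - E_final

First find the scattered photon energy:
Initial wavelength: λ = hc/E = 3.1556 pm
Compton shift: Δλ = λ_C(1 - cos(67°)) = 1.4783 pm
Final wavelength: λ' = 3.1556 + 1.4783 = 4.6339 pm
Final photon energy: E' = hc/λ' = 267.5595 keV

Electron kinetic energy:
K_e = E - E' = 392.9000 - 267.5595 = 125.3405 keV

(Intermediate values are shown rounded; full precision is carried through to the final answer.)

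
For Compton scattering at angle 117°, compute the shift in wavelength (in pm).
3.5278 pm

Using the Compton scattering formula:
Δλ = λ_C(1 - cos θ)

where λ_C = h/(m_e·c) ≈ 2.4263 pm is the Compton wavelength of an electron.

For θ = 117°:
cos(117°) = -0.4540
1 - cos(117°) = 1.4540

Δλ = 2.4263 × 1.4540
Δλ = 3.5278 pm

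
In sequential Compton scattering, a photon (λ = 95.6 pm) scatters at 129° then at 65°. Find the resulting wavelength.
100.9541 pm

Apply Compton shift twice:

First scattering at θ₁ = 129°:
Δλ₁ = λ_C(1 - cos(129°))
Δλ₁ = 2.4263 × 1.6293
Δλ₁ = 3.9532 pm

After first scattering:
λ₁ = 95.6 + 3.9532 = 99.5532 pm

Second scattering at θ₂ = 65°:
Δλ₂ = λ_C(1 - cos(65°))
Δλ₂ = 2.4263 × 0.5774
Δλ₂ = 1.4009 pm

Final wavelength:
λ₂ = 99.5532 + 1.4009 = 100.9541 pm

Total shift: Δλ_total = 3.9532 + 1.4009 = 5.3541 pm

(Intermediate values are shown rounded; full precision is carried through to the final answer.)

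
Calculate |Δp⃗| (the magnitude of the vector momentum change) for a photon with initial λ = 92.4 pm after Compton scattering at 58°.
6.9112e-24 kg·m/s

Photon momentum magnitude is p = h/λ.

Initial momentum:
p₀ = h/λ = 6.6261e-34/9.2400e-11 = 7.1711e-24 kg·m/s

After scattering:
λ' = λ + Δλ = 92.4 + 1.1406 = 93.5406 pm
p' = h/λ' = 6.6261e-34/9.3541e-11 = 7.0836e-24 kg·m/s

Momentum is a vector; the scattered photon's direction makes angle θ = 58° with the incident direction. The magnitude of the vector change Δp⃗ = p⃗₀ − p⃗' is found from the law of cosines:
|Δp⃗|² = p₀² + p'² − 2p₀p'cos θ
|Δp⃗|² = (7.1711e-24)² + (7.0836e-24)² − 2·7.1711e-24·7.0836e-24·cos(58°)
|Δp⃗| = 6.9112e-24 kg·m/s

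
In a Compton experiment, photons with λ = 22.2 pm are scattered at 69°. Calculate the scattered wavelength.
23.7568 pm

Using the Compton scattering formula:
λ' = λ + Δλ = λ + λ_C(1 - cos θ)

Given:
- Initial wavelength λ = 22.2 pm
- Scattering angle θ = 69°
- Compton wavelength λ_C ≈ 2.4263 pm

Calculate the shift:
Δλ = 2.4263 × (1 - cos(69°))
Δλ = 2.4263 × 0.6416
Δλ = 1.5568 pm

Final wavelength:
λ' = 22.2 + 1.5568 = 23.7568 pm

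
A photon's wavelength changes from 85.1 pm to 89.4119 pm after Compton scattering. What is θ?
141.00°

First find the wavelength shift:
Δλ = λ' - λ = 89.4119 - 85.1 = 4.3119 pm

Using Δλ = λ_C(1 - cos θ), with λ_C = h/(m_e·c) ≈ 2.42631024 pm:
cos θ = 1 - Δλ/λ_C
cos θ = 1 - 4.3119/2.42631024
cos θ = -0.777143

θ = arccos(-0.777143)
θ = 141.00°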